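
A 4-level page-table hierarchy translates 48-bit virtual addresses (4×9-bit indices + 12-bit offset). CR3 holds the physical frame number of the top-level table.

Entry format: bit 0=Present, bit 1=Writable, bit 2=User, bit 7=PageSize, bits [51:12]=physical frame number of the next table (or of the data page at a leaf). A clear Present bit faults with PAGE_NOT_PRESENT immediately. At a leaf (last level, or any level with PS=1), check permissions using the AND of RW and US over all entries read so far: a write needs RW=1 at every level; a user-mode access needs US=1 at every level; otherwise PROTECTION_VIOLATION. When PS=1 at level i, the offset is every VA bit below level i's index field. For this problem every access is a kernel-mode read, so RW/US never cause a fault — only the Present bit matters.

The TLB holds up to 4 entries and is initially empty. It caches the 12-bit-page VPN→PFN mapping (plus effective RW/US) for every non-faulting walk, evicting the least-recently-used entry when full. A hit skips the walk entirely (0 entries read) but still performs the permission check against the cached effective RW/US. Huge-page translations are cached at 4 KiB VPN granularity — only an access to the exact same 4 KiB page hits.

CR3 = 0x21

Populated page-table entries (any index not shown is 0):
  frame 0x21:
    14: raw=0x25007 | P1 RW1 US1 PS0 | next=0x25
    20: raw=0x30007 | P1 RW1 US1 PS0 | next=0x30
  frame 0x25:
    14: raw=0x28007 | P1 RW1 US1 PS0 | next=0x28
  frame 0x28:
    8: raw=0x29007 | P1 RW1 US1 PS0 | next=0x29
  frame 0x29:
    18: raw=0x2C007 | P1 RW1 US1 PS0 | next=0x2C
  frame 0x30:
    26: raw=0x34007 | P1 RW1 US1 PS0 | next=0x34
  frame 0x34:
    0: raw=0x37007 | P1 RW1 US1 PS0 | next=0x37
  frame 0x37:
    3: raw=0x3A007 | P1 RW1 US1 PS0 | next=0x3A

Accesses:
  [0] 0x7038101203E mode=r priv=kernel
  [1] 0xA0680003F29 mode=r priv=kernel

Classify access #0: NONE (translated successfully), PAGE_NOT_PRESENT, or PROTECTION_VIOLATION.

Walk each access:
#0 VA=0x7038101203E (r,kernel):
  [0] read 0x21 idx=14: raw=0x25007 flags P=1 W=1 U=1 S=0
  [1] read 0x25 idx=14: raw=0x28007 flags P=1 W=1 U=1 S=0
  [2] read 0x28 idx=8: raw=0x29007 flags P=1 W=1 U=1 S=0
  [3] read 0x29 idx=18: raw=0x2C007 flags P=1 W=1 U=1 S=0
  → PA=0x2C03E  (4 entries read)
#1 VA=0xA0680003F29 (r,kernel):
  [0] read 0x21 idx=20: raw=0x30007 flags P=1 W=1 U=1 S=0
  [1] read 0x30 idx=26: raw=0x34007 flags P=1 W=1 U=1 S=0
  [2] read 0x34 idx=0: raw=0x37007 flags P=1 W=1 U=1 S=0
  [3] read 0x37 idx=3: raw=0x3A007 flags P=1 W=1 U=1 S=0
  → PA=0x3AF29  (4 entries read)

Access #0 fault: NONE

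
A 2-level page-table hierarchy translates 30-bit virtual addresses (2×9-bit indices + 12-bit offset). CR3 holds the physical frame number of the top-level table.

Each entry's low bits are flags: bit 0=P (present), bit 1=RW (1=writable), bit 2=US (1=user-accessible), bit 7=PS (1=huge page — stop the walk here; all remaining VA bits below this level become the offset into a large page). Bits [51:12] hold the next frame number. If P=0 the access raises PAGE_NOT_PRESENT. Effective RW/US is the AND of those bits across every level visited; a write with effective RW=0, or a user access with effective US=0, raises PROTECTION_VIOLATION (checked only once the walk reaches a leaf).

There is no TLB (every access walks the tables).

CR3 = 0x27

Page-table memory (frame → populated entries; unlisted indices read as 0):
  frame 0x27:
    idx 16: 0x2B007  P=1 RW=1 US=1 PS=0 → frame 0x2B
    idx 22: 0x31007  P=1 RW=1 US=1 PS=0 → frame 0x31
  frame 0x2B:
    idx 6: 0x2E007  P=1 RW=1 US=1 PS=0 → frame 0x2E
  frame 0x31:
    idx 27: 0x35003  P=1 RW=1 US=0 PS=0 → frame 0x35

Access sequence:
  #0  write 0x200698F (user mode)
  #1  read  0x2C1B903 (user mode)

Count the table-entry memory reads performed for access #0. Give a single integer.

Per-access translation:
#0 VA=0x200698F (w,user):
  L0 @0x27[16] → 0x2B007  P=1,RW=1,US=1,PS=0
  L1 @0x2B[6] → 0x2E007  P=1,RW=1,US=1,PS=0
  → PA=0x2E98F  (2 entries read)
#1 VA=0x2C1B903 (r,user):
  L0 @0x27[22] → 0x31007  P=1,RW=1,US=1,PS=0
  L1 @0x31[27] → 0x35003  P=1,RW=1,US=0,PS=0
  ⇒ fault: PROTECTION_VIOLATION  — 2 lookups

Entries read for #0: 2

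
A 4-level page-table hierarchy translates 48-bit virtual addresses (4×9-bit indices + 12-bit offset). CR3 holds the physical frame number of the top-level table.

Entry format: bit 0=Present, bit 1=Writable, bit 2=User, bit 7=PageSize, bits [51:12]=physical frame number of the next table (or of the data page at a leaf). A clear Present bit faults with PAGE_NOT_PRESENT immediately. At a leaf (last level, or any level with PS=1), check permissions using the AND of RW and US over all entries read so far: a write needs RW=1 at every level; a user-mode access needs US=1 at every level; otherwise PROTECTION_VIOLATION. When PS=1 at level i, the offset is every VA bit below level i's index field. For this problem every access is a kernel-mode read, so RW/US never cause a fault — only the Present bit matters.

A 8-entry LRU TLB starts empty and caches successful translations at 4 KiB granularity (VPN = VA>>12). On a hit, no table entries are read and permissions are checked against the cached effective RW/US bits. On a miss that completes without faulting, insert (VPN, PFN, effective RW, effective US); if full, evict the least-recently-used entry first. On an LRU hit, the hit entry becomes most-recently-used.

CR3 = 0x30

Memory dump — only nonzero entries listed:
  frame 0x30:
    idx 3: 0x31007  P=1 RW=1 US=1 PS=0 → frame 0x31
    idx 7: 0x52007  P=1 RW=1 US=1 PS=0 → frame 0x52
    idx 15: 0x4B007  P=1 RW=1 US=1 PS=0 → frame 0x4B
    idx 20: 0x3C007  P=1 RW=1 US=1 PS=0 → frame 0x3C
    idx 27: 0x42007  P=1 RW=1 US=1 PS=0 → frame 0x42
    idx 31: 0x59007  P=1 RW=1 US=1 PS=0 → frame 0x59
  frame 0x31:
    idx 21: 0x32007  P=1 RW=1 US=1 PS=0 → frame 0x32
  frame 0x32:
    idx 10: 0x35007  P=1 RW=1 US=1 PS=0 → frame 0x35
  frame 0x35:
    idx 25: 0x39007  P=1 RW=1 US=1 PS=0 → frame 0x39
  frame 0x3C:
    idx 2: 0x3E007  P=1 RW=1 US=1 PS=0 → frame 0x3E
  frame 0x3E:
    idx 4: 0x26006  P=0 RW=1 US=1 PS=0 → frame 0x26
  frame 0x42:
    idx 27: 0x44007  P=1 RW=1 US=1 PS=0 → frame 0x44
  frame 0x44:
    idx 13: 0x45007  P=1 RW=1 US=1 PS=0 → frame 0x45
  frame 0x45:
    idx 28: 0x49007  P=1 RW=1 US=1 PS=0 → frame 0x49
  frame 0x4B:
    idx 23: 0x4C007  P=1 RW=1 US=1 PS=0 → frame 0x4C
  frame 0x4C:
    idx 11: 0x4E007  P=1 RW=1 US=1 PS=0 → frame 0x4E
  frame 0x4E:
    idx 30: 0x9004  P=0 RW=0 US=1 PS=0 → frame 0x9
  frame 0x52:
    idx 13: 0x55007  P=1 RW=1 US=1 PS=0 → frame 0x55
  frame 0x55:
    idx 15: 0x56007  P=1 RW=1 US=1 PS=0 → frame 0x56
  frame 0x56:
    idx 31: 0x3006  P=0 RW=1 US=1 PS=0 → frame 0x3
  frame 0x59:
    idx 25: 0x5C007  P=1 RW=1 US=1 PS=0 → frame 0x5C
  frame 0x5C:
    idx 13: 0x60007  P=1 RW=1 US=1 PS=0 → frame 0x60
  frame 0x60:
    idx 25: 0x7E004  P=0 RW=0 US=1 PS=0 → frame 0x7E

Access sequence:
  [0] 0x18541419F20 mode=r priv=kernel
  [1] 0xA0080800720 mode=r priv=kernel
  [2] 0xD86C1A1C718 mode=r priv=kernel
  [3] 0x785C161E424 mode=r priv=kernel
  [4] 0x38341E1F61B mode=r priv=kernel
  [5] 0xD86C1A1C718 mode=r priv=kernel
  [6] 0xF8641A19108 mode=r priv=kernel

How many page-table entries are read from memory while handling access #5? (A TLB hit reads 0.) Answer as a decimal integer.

Walk each access:
#0 VA=0x18541419F20 (r,kernel):
  L0 @0x30[3] → 0x31007  P=1,RW=1,US=1,PS=0
  L1 @0x31[21] → 0x32007  P=1,RW=1,US=1,PS=0
  L2 @0x32[10] → 0x35007  P=1,RW=1,US=1,PS=0
  L3 @0x35[25] → 0x39007  P=1,RW=1,US=1,PS=0
  → PA=0x39F20  (4 entries read)
#1 VA=0xA0080800720 (r,kernel):
  L0 @0x30[20] → 0x3C007  P=1,RW=1,US=1,PS=0
  L1 @0x3C[2] → 0x3E007  P=1,RW=1,US=1,PS=0
  L2 @0x3E[4] → 0x26006  P=0,RW=1,US=1,PS=0
  ⇒ fault: PAGE_NOT_PRESENT  — 3 lookups
#2 VA=0xD86C1A1C718 (r,kernel):
  L0 @0x30[27] → 0x42007  P=1,RW=1,US=1,PS=0
  L1 @0x42[27] → 0x44007  P=1,RW=1,US=1,PS=0
  L2 @0x44[13] → 0x45007  P=1,RW=1,US=1,PS=0
  L3 @0x45[28] → 0x49007  P=1,RW=1,US=1,PS=0
  → PA=0x49718  (4 entries read)
#3 VA=0x785C161E424 (r,kernel):
  L0 @0x30[15] → 0x4B007  P=1,RW=1,US=1,PS=0
  L1 @0x4B[23] → 0x4C007  P=1,RW=1,US=1,PS=0
  L2 @0x4C[11] → 0x4E007  P=1,RW=1,US=1,PS=0
  L3 @0x4E[30] → 0x9004  P=0,RW=0,US=1,PS=0
  ⇒ fault: PAGE_NOT_PRESENT  — 4 lookups
#4 VA=0x38341E1F61B (r,kernel):
  L0 @0x30[7] → 0x52007  P=1,RW=1,US=1,PS=0
  L1 @0x52[13] → 0x55007  P=1,RW=1,US=1,PS=0
  L2 @0x55[15] → 0x56007  P=1,RW=1,US=1,PS=0
  L3 @0x56[31] → 0x3006  P=0,RW=1,US=1,PS=0
  ⇒ fault: PAGE_NOT_PRESENT  — 4 lookups
#5 VA=0xD86C1A1C718 (r,kernel):
  TLB hit vpn=0xD86C1A1C → PA=0x49718
#6 VA=0xF8641A19108 (r,kernel):
  L0 @0x30[31] → 0x59007  P=1,RW=1,US=1,PS=0
  L1 @0x59[25] → 0x5C007  P=1,RW=1,US=1,PS=0
  L2 @0x5C[13] → 0x60007  P=1,RW=1,US=1,PS=0
  L3 @0x60[25] → 0x7E004  P=0,RW=0,US=1,PS=0
  ⇒ fault: PAGE_NOT_PRESENT  — 4 lookups

Entries read for #5: 0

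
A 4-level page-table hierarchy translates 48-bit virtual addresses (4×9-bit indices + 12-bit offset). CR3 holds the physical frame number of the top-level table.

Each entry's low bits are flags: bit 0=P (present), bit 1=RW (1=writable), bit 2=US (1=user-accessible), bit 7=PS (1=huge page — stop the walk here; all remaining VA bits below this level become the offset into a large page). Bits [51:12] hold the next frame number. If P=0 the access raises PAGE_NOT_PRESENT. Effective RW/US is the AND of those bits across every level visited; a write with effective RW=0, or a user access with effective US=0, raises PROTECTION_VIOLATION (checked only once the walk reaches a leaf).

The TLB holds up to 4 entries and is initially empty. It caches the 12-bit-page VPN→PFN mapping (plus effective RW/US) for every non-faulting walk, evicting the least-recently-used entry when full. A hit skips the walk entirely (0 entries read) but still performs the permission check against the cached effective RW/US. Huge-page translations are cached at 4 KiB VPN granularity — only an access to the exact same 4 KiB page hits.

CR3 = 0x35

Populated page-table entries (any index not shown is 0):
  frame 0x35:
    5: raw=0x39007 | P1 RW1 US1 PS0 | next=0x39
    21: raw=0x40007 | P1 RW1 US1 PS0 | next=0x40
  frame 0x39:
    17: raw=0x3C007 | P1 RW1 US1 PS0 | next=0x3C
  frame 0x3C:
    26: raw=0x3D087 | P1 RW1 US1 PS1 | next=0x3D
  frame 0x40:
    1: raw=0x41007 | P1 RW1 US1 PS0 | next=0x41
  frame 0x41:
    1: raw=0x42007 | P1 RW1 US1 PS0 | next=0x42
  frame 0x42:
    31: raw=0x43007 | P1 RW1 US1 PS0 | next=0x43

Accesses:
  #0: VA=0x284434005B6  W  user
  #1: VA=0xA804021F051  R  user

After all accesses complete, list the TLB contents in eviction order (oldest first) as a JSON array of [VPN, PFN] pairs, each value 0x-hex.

Per-access translation:
#0 VA=0x284434005B6 (w,user):
  lvl0: tbl 0x35, slot 5 ⇒ 0x39007 (P1/RW1/US1/PS0)
  lvl1: tbl 0x39, slot 17 ⇒ 0x3C007 (P1/RW1/US1/PS0)
  lvl2: tbl 0x3C, slot 26 ⇒ 0x3D087 (P1/RW1/US1/PS1)
  ⇒ phys 0x3D5B6 (huge @L2)  [3 reads]
#1 VA=0xA804021F051 (r,user):
  lvl0: tbl 0x35, slot 21 ⇒ 0x40007 (P1/RW1/US1/PS0)
  lvl1: tbl 0x40, slot 1 ⇒ 0x41007 (P1/RW1/US1/PS0)
  lvl2: tbl 0x41, slot 1 ⇒ 0x42007 (P1/RW1/US1/PS0)
  lvl3: tbl 0x42, slot 31 ⇒ 0x43007 (P1/RW1/US1/PS0)
  ⇒ phys 0x43051  [4 reads]

TLB: [["0x28443400", "0x3D"], ["0xA804021F", "0x43"]]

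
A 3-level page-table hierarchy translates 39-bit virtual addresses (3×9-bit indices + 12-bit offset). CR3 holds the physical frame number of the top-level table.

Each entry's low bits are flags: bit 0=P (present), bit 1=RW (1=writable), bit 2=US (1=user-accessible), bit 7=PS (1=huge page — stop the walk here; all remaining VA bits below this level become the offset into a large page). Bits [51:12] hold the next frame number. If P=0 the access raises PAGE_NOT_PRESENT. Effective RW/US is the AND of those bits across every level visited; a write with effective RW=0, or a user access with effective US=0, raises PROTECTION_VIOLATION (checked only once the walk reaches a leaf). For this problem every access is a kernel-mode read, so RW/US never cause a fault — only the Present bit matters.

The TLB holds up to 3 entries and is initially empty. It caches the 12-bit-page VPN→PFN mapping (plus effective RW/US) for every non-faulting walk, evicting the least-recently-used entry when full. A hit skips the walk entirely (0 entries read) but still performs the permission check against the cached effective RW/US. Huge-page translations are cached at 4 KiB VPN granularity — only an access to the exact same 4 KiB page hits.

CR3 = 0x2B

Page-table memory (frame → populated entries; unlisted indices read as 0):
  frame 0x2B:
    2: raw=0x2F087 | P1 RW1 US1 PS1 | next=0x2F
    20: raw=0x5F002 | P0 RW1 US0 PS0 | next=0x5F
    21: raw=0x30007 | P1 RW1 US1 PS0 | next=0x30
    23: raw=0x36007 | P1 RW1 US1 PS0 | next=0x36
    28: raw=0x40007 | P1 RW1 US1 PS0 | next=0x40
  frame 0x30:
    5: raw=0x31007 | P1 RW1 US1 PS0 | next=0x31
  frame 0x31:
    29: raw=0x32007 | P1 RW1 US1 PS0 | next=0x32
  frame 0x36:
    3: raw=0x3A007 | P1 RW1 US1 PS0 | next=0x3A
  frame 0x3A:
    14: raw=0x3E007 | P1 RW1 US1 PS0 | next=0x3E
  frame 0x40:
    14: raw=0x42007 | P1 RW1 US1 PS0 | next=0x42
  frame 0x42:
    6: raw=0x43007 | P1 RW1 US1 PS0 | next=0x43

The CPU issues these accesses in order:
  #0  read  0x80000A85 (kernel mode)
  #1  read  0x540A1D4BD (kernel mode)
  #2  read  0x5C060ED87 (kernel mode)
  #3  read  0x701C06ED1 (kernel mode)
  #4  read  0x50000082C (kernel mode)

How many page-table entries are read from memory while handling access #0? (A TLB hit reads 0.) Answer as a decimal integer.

Walk each access:
#0 VA=0x80000A85 (r,kernel):
  L0: frame=0x2B idx=2 entry=0x2F087 [P=1 RW=1 US=1 PS=1]
  ✓ 0x2FA85 (huge @L0)  — 1 lookups
#1 VA=0x540A1D4BD (r,kernel):
  L0: frame=0x2B idx=21 entry=0x30007 [P=1 RW=1 US=1 PS=0]
  L1: frame=0x30 idx=5 entry=0x31007 [P=1 RW=1 US=1 PS=0]
  L2: frame=0x31 idx=29 entry=0x32007 [P=1 RW=1 US=1 PS=0]
  ✓ 0x324BD  — 3 lookups
#2 VA=0x5C060ED87 (r,kernel):
  L0: frame=0x2B idx=23 entry=0x36007 [P=1 RW=1 US=1 PS=0]
  L1: frame=0x36 idx=3 entry=0x3A007 [P=1 RW=1 US=1 PS=0]
  L2: frame=0x3A idx=14 entry=0x3E007 [P=1 RW=1 US=1 PS=0]
  ✓ 0x3ED87  — 3 lookups
#3 VA=0x701C06ED1 (r,kernel):
  L0: frame=0x2B idx=28 entry=0x40007 [P=1 RW=1 US=1 PS=0]
  L1: frame=0x40 idx=14 entry=0x42007 [P=1 RW=1 US=1 PS=0]
  L2: frame=0x42 idx=6 entry=0x43007 [P=1 RW=1 US=1 PS=0]
  ✓ 0x43ED1  — 3 lookups
#4 VA=0x50000082C (r,kernel):
  L0: frame=0x2B idx=20 entry=0x5F002 [P=0 RW=1 US=0 PS=0]
  ⇒ fault: PAGE_NOT_PRESENT  — 1 lookups

Entries read for #0: 1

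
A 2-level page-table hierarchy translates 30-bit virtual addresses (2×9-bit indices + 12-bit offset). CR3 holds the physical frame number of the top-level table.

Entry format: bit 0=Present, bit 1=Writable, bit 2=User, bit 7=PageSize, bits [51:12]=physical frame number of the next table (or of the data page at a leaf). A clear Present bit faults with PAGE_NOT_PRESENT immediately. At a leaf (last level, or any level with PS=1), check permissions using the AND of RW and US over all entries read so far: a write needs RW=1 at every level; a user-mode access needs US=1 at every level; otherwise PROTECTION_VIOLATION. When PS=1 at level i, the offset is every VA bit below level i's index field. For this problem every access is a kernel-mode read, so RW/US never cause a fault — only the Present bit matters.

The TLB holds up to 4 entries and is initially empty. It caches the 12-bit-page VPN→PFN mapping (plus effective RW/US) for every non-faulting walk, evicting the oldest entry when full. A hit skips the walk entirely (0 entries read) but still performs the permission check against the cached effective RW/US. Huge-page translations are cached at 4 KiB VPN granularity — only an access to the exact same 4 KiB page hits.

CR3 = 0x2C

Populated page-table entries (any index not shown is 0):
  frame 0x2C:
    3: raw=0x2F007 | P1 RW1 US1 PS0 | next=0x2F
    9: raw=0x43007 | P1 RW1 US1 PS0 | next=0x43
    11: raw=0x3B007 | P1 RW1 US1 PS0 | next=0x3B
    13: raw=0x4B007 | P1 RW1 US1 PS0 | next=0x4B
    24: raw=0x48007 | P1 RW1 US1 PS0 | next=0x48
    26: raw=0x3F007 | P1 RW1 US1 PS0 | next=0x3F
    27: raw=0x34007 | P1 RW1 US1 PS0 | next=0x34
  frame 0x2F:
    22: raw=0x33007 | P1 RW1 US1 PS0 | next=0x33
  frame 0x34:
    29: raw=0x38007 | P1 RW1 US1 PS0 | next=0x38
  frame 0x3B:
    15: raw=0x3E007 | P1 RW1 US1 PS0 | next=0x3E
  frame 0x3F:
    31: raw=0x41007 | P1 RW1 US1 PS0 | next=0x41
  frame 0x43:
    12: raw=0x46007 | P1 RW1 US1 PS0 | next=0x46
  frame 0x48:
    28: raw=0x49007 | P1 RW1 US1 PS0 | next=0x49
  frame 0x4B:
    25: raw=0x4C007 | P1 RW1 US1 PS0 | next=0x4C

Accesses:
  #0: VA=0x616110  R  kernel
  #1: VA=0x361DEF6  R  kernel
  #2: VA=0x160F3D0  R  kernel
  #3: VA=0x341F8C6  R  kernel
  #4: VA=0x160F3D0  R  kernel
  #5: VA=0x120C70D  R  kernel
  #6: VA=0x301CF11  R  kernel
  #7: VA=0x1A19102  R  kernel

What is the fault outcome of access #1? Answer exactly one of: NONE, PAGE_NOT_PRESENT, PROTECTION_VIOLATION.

Trace:
#0 VA=0x616110 (r,kernel):
  L0 @0x2C[3] → 0x2F007  P=1,RW=1,US=1,PS=0
  L1 @0x2F[22] → 0x33007  P=1,RW=1,US=1,PS=0
  ✓ 0x33110  — 2 lookups
#1 VA=0x361DEF6 (r,kernel):
  L0 @0x2C[27] → 0x34007  P=1,RW=1,US=1,PS=0
  L1 @0x34[29] → 0x38007  P=1,RW=1,US=1,PS=0
  ✓ 0x38EF6  — 2 lookups
#2 VA=0x160F3D0 (r,kernel):
  L0 @0x2C[11] → 0x3B007  P=1,RW=1,US=1,PS=0
  L1 @0x3B[15] → 0x3E007  P=1,RW=1,US=1,PS=0
  ✓ 0x3E3D0  — 2 lookups
#3 VA=0x341F8C6 (r,kernel):
  L0 @0x2C[26] → 0x3F007  P=1,RW=1,US=1,PS=0
  L1 @0x3F[31] → 0x41007  P=1,RW=1,US=1,PS=0
  ✓ 0x418C6  — 2 lookups
#4 VA=0x160F3D0 (r,kernel):
  TLB hit vpn=0x160F → PA=0x3E3D0
#5 VA=0x120C70D (r,kernel):
  L0 @0x2C[9] → 0x43007  P=1,RW=1,US=1,PS=0
  L1 @0x43[12] → 0x46007  P=1,RW=1,US=1,PS=0
  ✓ 0x4670D  — 2 lookups
#6 VA=0x301CF11 (r,kernel):
  L0 @0x2C[24] → 0x48007  P=1,RW=1,US=1,PS=0
  L1 @0x48[28] → 0x49007  P=1,RW=1,US=1,PS=0
  ✓ 0x49F11  — 2 lookups
#7 VA=0x1A19102 (r,kernel):
  L0 @0x2C[13] → 0x4B007  P=1,RW=1,US=1,PS=0
  L1 @0x4B[25] → 0x4C007  P=1,RW=1,US=1,PS=0
  ✓ 0x4C102  — 2 lookups

Access #1 fault: NONE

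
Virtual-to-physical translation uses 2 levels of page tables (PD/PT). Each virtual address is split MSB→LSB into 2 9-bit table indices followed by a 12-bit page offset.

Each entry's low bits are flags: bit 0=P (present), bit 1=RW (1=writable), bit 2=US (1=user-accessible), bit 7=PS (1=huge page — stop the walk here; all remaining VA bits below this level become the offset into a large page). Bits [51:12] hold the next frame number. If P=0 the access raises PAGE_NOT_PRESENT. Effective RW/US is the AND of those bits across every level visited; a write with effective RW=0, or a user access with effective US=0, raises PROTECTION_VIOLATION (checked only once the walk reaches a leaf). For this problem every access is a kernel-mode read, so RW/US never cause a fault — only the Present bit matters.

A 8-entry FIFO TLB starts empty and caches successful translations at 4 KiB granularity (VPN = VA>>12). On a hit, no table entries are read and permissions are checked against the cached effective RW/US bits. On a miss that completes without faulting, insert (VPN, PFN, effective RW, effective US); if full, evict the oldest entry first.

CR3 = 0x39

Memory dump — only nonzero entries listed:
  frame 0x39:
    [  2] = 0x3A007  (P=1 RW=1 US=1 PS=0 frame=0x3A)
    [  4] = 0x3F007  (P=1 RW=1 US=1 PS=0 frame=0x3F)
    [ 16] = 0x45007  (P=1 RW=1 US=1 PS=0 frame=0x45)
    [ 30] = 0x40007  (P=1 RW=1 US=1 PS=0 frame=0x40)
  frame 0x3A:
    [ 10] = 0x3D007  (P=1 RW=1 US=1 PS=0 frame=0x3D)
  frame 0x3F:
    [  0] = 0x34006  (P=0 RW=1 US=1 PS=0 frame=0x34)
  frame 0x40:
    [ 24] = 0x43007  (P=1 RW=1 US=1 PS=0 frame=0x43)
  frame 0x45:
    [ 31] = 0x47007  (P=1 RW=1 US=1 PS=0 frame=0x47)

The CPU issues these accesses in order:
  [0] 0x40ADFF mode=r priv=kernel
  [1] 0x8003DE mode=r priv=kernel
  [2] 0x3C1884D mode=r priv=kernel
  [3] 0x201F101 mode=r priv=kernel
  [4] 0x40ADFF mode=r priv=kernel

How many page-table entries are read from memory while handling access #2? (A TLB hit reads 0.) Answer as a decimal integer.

Per-access translation:
#0 VA=0x40ADFF (r,kernel):
  [0] read 0x39 idx=2: raw=0x3A007 flags P=1 W=1 U=1 S=0
  [1] read 0x3A idx=10: raw=0x3D007 flags P=1 W=1 U=1 S=0
  ⇒ phys 0x3DDFF  [2 reads]
#1 VA=0x8003DE (r,kernel):
  [0] read 0x39 idx=4: raw=0x3F007 flags P=1 W=1 U=1 S=0
  [1] read 0x3F idx=0: raw=0x34006 flags P=0 W=1 U=1 S=0
  ⇒ fault: PAGE_NOT_PRESENT  — 2 lookups
#2 VA=0x3C1884D (r,kernel):
  [0] read 0x39 idx=30: raw=0x40007 flags P=1 W=1 U=1 S=0
  [1] read 0x40 idx=24: raw=0x43007 flags P=1 W=1 U=1 S=0
  ⇒ phys 0x4384D  [2 reads]
#3 VA=0x201F101 (r,kernel):
  [0] read 0x39 idx=16: raw=0x45007 flags P=1 W=1 U=1 S=0
  [1] read 0x45 idx=31: raw=0x47007 flags P=1 W=1 U=1 S=0
  ⇒ phys 0x47101  [2 reads]
#4 VA=0x40ADFF (r,kernel):
  TLB hit vpn=0x40A → PA=0x3DDFF

Entries read for #2: 2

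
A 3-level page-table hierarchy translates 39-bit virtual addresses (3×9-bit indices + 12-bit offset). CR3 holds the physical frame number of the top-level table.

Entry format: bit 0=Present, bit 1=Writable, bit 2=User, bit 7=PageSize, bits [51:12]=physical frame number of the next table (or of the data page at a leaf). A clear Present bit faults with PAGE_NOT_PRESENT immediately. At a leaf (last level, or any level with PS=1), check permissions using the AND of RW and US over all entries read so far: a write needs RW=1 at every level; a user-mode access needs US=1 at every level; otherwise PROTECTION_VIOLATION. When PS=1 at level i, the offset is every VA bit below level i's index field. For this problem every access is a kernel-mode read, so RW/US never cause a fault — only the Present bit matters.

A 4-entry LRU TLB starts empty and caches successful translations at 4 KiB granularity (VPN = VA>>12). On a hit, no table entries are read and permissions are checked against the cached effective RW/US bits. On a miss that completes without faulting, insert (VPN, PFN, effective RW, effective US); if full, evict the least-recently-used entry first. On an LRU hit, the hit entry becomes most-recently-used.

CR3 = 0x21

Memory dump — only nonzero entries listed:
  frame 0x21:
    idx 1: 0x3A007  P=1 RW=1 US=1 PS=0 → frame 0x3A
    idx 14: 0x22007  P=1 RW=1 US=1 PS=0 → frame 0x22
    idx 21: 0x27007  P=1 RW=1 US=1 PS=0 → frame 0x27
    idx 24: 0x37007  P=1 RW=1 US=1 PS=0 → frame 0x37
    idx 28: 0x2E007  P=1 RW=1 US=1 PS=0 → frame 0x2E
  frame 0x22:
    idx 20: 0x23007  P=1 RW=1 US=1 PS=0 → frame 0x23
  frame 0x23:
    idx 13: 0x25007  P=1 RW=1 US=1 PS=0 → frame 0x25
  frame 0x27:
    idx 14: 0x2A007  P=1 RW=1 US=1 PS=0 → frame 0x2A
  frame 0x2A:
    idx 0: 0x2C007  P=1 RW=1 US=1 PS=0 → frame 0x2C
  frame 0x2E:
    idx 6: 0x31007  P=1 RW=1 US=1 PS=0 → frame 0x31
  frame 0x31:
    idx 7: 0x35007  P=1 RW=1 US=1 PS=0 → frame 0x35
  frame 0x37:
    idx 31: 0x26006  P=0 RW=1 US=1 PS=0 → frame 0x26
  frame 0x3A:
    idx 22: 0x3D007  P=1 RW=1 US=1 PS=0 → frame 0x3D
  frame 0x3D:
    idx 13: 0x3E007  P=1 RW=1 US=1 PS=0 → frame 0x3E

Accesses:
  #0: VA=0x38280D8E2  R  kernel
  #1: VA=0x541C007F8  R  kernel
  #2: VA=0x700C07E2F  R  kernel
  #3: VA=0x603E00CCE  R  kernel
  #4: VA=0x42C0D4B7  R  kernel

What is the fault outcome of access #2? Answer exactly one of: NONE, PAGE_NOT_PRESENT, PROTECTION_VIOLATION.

Per-access translation:
#0 VA=0x38280D8E2 (r,kernel):
  L0: frame=0x21 idx=14 entry=0x22007 [P=1 RW=1 US=1 PS=0]
  L1: frame=0x22 idx=20 entry=0x23007 [P=1 RW=1 US=1 PS=0]
  L2: frame=0x23 idx=13 entry=0x25007 [P=1 RW=1 US=1 PS=0]
  ⇒ phys 0x258E2  [3 reads]
#1 VA=0x541C007F8 (r,kernel):
  L0: frame=0x21 idx=21 entry=0x27007 [P=1 RW=1 US=1 PS=0]
  L1: frame=0x27 idx=14 entry=0x2A007 [P=1 RW=1 US=1 PS=0]
  L2: frame=0x2A idx=0 entry=0x2C007 [P=1 RW=1 US=1 PS=0]
  ⇒ phys 0x2C7F8  [3 reads]
#2 VA=0x700C07E2F (r,kernel):
  L0: frame=0x21 idx=28 entry=0x2E007 [P=1 RW=1 US=1 PS=0]
  L1: frame=0x2E idx=6 entry=0x31007 [P=1 RW=1 US=1 PS=0]
  L2: frame=0x31 idx=7 entry=0x35007 [P=1 RW=1 US=1 PS=0]
  ⇒ phys 0x35E2F  [3 reads]
#3 VA=0x603E00CCE (r,kernel):
  L0: frame=0x21 idx=24 entry=0x37007 [P=1 RW=1 US=1 PS=0]
  L1: frame=0x37 idx=31 entry=0x26006 [P=0 RW=1 US=1 PS=0]
  ⇒ fault: PAGE_NOT_PRESENT  — 2 lookups
#4 VA=0x42C0D4B7 (r,kernel):
  L0: frame=0x21 idx=1 entry=0x3A007 [P=1 RW=1 US=1 PS=0]
  L1: frame=0x3A idx=22 entry=0x3D007 [P=1 RW=1 US=1 PS=0]
  L2: frame=0x3D idx=13 entry=0x3E007 [P=1 RW=1 US=1 PS=0]
  ⇒ phys 0x3E4B7  [3 reads]

Access #2 fault: NONE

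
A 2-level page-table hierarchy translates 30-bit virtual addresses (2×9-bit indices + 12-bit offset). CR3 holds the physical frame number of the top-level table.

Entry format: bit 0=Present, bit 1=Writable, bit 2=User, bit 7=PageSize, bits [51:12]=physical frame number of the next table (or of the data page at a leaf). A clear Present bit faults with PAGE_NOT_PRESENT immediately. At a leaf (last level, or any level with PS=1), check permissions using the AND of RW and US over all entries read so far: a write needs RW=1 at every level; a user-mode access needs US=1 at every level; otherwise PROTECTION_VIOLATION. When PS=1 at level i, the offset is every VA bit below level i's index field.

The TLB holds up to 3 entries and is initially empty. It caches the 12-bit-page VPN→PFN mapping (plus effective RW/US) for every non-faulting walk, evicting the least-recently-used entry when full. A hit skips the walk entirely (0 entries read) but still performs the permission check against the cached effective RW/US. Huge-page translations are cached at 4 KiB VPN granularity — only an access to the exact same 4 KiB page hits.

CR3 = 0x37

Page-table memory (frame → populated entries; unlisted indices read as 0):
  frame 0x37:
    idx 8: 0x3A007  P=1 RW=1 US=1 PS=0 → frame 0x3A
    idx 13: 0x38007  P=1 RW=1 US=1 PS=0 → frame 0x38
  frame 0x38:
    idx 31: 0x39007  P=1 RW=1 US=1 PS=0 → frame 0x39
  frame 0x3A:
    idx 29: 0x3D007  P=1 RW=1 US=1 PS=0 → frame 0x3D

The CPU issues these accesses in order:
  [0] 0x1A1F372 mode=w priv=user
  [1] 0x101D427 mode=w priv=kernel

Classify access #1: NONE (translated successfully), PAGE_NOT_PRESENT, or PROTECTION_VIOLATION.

Walk each access:
#0 VA=0x1A1F372 (w,user):
  [0] read 0x37 idx=13: raw=0x38007 flags P=1 W=1 U=1 S=0
  [1] read 0x38 idx=31: raw=0x39007 flags P=1 W=1 U=1 S=0
  ✓ 0x39372  — 2 lookups
#1 VA=0x101D427 (w,kernel):
  [0] read 0x37 idx=8: raw=0x3A007 flags P=1 W=1 U=1 S=0
  [1] read 0x3A idx=29: raw=0x3D007 flags P=1 W=1 U=1 S=0
  ✓ 0x3D427  — 2 lookups

Access #1 fault: NONE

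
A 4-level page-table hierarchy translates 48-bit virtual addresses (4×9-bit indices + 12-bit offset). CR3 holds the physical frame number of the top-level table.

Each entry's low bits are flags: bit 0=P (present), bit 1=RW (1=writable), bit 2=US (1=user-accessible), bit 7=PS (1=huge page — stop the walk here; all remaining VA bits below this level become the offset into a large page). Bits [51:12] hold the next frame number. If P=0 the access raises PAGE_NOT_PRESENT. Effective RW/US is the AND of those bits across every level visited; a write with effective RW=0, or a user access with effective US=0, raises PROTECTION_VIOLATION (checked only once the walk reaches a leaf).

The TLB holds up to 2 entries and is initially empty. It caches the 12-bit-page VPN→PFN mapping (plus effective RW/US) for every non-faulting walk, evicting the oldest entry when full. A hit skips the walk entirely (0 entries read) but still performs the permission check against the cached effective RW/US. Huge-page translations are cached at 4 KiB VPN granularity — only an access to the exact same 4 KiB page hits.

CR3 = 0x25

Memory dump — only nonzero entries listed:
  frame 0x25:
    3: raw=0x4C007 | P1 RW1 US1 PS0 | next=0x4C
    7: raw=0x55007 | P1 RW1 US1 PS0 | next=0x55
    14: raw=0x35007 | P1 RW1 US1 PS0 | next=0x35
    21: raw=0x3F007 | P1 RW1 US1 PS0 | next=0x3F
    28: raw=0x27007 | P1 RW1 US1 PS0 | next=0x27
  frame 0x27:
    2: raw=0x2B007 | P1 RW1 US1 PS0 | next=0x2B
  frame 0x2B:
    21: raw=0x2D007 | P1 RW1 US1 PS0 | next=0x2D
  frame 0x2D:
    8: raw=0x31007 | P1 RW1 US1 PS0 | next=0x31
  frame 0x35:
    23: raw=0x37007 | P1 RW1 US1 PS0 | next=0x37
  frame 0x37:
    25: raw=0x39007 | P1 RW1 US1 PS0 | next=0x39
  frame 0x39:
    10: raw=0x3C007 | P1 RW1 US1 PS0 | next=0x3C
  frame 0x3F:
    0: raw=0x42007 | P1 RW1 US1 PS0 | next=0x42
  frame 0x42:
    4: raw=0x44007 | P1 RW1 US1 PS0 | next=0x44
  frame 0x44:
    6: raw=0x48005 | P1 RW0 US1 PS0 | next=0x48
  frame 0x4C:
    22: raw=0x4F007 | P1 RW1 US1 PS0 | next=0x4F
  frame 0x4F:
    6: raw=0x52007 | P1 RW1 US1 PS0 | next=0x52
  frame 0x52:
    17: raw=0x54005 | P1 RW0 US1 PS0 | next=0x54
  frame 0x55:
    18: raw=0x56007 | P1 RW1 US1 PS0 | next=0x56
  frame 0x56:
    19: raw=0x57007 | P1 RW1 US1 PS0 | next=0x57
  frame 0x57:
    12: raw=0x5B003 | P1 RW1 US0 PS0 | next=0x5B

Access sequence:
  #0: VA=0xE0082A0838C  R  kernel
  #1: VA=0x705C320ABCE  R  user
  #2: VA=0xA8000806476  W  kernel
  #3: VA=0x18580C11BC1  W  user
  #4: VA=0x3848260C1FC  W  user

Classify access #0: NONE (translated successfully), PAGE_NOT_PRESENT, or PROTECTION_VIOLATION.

Per-access translation:
#0 VA=0xE0082A0838C (r,kernel):
  lvl0: tbl 0x25, slot 28 ⇒ 0x27007 (P1/RW1/US1/PS0)
  lvl1: tbl 0x27, slot 2 ⇒ 0x2B007 (P1/RW1/US1/PS0)
  lvl2: tbl 0x2B, slot 21 ⇒ 0x2D007 (P1/RW1/US1/PS0)
  lvl3: tbl 0x2D, slot 8 ⇒ 0x31007 (P1/RW1/US1/PS0)
  → PA=0x3138C  (4 entries read)
#1 VA=0x705C320ABCE (r,user):
  lvl0: tbl 0x25, slot 14 ⇒ 0x35007 (P1/RW1/US1/PS0)
  lvl1: tbl 0x35, slot 23 ⇒ 0x37007 (P1/RW1/US1/PS0)
  lvl2: tbl 0x37, slot 25 ⇒ 0x39007 (P1/RW1/US1/PS0)
  lvl3: tbl 0x39, slot 10 ⇒ 0x3C007 (P1/RW1/US1/PS0)
  → PA=0x3CBCE  (4 entries read)
#2 VA=0xA8000806476 (w,kernel):
  lvl0: tbl 0x25, slot 21 ⇒ 0x3F007 (P1/RW1/US1/PS0)
  lvl1: tbl 0x3F, slot 0 ⇒ 0x42007 (P1/RW1/US1/PS0)
  lvl2: tbl 0x42, slot 4 ⇒ 0x44007 (P1/RW1/US1/PS0)
  lvl3: tbl 0x44, slot 6 ⇒ 0x48005 (P1/RW0/US1/PS0)
  ⇒ fault: PROTECTION_VIOLATION  — 4 lookups
#3 VA=0x18580C11BC1 (w,user):
  lvl0: tbl 0x25, slot 3 ⇒ 0x4C007 (P1/RW1/US1/PS0)
  lvl1: tbl 0x4C, slot 22 ⇒ 0x4F007 (P1/RW1/US1/PS0)
  lvl2: tbl 0x4F, slot 6 ⇒ 0x52007 (P1/RW1/US1/PS0)
  lvl3: tbl 0x52, slot 17 ⇒ 0x54005 (P1/RW0/US1/PS0)
  ⇒ fault: PROTECTION_VIOLATION  — 4 lookups
#4 VA=0x3848260C1FC (w,user):
  lvl0: tbl 0x25, slot 7 ⇒ 0x55007 (P1/RW1/US1/PS0)
  lvl1: tbl 0x55, slot 18 ⇒ 0x56007 (P1/RW1/US1/PS0)
  lvl2: tbl 0x56, slot 19 ⇒ 0x57007 (P1/RW1/US1/PS0)
  lvl3: tbl 0x57, slot 12 ⇒ 0x5B003 (P1/RW1/US0/PS0)
  ⇒ fault: PROTECTION_VIOLATION  — 4 lookups

Access #0 fault: NONE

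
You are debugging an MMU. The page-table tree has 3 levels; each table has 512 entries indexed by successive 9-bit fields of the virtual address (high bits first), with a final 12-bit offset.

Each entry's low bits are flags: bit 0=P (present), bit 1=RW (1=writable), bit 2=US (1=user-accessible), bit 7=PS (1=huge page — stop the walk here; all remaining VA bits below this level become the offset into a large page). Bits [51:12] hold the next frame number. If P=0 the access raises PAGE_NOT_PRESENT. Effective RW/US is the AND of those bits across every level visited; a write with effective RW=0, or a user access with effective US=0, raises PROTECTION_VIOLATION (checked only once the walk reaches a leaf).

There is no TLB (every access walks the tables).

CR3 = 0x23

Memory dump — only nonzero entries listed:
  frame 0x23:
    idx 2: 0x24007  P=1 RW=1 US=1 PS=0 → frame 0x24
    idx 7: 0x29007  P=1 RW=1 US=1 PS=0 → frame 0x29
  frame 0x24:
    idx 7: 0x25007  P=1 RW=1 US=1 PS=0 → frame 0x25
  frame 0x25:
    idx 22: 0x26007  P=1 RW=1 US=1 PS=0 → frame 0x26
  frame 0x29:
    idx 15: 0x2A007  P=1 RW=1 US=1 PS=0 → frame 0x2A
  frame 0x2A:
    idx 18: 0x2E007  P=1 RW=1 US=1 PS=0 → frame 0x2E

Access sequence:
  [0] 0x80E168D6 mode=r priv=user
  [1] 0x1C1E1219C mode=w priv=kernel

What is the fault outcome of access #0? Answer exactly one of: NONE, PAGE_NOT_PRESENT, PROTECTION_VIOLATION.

Walk each access:
#0 VA=0x80E168D6 (r,user):
  L0 @0x23[2] → 0x24007  P=1,RW=1,US=1,PS=0
  L1 @0x24[7] → 0x25007  P=1,RW=1,US=1,PS=0
  L2 @0x25[22] → 0x26007  P=1,RW=1,US=1,PS=0
  ✓ 0x268D6  — 3 lookups
#1 VA=0x1C1E1219C (w,kernel):
  L0 @0x23[7] → 0x29007  P=1,RW=1,US=1,PS=0
  L1 @0x29[15] → 0x2A007  P=1,RW=1,US=1,PS=0
  L2 @0x2A[18] → 0x2E007  P=1,RW=1,US=1,PS=0
  ✓ 0x2E19C  — 3 lookups

Access #0 fault: NONE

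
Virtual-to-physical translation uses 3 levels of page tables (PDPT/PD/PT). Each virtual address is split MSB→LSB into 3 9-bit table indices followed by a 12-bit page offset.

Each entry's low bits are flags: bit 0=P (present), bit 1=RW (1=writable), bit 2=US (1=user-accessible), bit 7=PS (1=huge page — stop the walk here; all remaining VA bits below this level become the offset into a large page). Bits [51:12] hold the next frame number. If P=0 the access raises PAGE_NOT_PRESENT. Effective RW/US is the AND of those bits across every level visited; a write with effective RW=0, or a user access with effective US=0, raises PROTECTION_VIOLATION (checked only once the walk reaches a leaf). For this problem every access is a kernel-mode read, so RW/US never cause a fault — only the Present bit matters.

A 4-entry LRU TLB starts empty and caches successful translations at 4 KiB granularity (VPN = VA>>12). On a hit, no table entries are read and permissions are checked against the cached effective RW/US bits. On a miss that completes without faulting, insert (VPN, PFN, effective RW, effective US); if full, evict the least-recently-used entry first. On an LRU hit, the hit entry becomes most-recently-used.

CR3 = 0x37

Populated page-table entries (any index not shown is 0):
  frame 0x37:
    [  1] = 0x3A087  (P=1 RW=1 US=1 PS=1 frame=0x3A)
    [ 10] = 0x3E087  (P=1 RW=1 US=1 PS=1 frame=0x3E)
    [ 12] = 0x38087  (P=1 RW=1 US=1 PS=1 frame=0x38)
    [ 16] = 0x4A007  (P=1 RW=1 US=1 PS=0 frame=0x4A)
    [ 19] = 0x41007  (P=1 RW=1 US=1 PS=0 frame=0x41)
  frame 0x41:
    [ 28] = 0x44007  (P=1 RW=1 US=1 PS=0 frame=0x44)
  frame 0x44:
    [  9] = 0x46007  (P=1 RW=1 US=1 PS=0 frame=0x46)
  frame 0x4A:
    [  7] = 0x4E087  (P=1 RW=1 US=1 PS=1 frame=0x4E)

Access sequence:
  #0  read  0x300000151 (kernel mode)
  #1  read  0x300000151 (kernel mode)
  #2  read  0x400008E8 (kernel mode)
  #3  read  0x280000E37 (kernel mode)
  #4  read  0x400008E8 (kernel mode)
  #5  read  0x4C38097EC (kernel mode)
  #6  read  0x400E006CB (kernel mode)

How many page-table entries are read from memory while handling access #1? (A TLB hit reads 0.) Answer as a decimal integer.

Per-access translation:
#0 VA=0x300000151 (r,kernel):
  L0: frame=0x37 idx=12 entry=0x38087 [P=1 RW=1 US=1 PS=1]
  ⇒ phys 0x38151 (huge @L0)  [1 reads]
#1 VA=0x300000151 (r,kernel):
  TLB hit vpn=0x300000 → PA=0x38151
#2 VA=0x400008E8 (r,kernel):
  L0: frame=0x37 idx=1 entry=0x3A087 [P=1 RW=1 US=1 PS=1]
  ⇒ phys 0x3A8E8 (huge @L0)  [1 reads]
#3 VA=0x280000E37 (r,kernel):
  L0: frame=0x37 idx=10 entry=0x3E087 [P=1 RW=1 US=1 PS=1]
  ⇒ phys 0x3EE37 (huge @L0)  [1 reads]
#4 VA=0x400008E8 (r,kernel):
  TLB hit vpn=0x40000 → PA=0x3A8E8
#5 VA=0x4C38097EC (r,kernel):
  L0: frame=0x37 idx=19 entry=0x41007 [P=1 RW=1 US=1 PS=0]
  L1: frame=0x41 idx=28 entry=0x44007 [P=1 RW=1 US=1 PS=0]
  L2: frame=0x44 idx=9 entry=0x46007 [P=1 RW=1 US=1 PS=0]
  ⇒ phys 0x467EC  [3 reads]
#6 VA=0x400E006CB (r,kernel):
  L0: frame=0x37 idx=16 entry=0x4A007 [P=1 RW=1 US=1 PS=0]
  L1: frame=0x4A idx=7 entry=0x4E087 [P=1 RW=1 US=1 PS=1]
  ⇒ phys 0x4E6CB (huge @L1)  [2 reads]

Entries read for #1: 0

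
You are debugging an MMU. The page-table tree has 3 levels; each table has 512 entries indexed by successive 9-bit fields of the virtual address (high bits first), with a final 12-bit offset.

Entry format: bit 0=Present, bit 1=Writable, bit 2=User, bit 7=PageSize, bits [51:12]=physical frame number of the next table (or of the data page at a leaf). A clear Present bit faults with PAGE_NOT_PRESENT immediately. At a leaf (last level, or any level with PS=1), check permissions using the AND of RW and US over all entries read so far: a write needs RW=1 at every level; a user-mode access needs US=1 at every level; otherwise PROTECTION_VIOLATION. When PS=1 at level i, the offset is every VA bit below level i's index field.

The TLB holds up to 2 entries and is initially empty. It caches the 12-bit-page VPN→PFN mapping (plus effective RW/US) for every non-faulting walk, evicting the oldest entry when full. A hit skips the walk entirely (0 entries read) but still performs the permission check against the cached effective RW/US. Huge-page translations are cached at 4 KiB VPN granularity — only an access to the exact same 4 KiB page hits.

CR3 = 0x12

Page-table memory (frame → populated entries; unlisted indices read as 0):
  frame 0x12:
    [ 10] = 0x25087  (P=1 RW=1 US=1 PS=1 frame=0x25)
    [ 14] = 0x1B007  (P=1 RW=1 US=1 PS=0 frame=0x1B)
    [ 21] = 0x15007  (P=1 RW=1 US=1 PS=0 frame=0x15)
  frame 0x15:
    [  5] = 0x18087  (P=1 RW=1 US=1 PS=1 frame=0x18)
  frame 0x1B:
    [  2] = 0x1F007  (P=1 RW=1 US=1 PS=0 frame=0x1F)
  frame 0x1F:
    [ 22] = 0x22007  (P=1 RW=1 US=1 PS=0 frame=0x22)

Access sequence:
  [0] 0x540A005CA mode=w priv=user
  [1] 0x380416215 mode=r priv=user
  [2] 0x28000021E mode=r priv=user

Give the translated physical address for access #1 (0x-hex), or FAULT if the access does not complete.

Per-access translation:
#0 VA=0x540A005CA (w,user):
  [0] read 0x12 idx=21: raw=0x15007 flags P=1 W=1 U=1 S=0
  [1] read 0x15 idx=5: raw=0x18087 flags P=1 W=1 U=1 S=1
  ✓ 0x185CA (huge @L1)  — 2 lookups
#1 VA=0x380416215 (r,user):
  [0] read 0x12 idx=14: raw=0x1B007 flags P=1 W=1 U=1 S=0
  [1] read 0x1B idx=2: raw=0x1F007 flags P=1 W=1 U=1 S=0
  [2] read 0x1F idx=22: raw=0x22007 flags P=1 W=1 U=1 S=0
  ✓ 0x22215  — 3 lookups
#2 VA=0x28000021E (r,user):
  [0] read 0x12 idx=10: raw=0x25087 flags P=1 W=1 U=1 S=1
  ✓ 0x2521E (huge @L0)  — 1 lookups

Access #1 PA: 0x22215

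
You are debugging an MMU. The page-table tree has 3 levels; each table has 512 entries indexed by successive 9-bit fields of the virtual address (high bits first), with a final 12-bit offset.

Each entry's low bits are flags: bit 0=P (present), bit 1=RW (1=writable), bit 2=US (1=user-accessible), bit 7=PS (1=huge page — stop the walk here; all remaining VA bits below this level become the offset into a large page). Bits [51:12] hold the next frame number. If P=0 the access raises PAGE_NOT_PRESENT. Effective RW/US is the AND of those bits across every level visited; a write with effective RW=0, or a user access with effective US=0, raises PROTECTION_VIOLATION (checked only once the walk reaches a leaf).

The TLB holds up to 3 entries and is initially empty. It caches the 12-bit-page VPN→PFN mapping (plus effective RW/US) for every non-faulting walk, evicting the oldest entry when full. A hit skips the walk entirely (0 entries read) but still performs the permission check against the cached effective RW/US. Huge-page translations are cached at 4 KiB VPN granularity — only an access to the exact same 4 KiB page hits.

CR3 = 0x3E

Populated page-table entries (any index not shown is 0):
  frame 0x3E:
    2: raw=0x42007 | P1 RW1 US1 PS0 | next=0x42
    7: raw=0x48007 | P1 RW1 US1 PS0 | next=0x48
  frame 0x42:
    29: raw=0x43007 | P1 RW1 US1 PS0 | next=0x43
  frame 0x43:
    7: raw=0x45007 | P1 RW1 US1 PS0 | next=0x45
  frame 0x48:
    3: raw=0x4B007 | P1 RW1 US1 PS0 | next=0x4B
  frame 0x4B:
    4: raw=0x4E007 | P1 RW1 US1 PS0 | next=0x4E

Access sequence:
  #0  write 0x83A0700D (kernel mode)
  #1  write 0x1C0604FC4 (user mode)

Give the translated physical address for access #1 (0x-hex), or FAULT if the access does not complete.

Trace:
#0 VA=0x83A0700D (w,kernel):
  L0: frame=0x3E idx=2 entry=0x42007 [P=1 RW=1 US=1 PS=0]
  L1: frame=0x42 idx=29 entry=0x43007 [P=1 RW=1 US=1 PS=0]
  L2: frame=0x43 idx=7 entry=0x45007 [P=1 RW=1 US=1 PS=0]
  ⇒ phys 0x4500D  [3 reads]
#1 VA=0x1C0604FC4 (w,user):
  L0: frame=0x3E idx=7 entry=0x48007 [P=1 RW=1 US=1 PS=0]
  L1: frame=0x48 idx=3 entry=0x4B007 [P=1 RW=1 US=1 PS=0]
  L2: frame=0x4B idx=4 entry=0x4E007 [P=1 RW=1 US=1 PS=0]
  ⇒ phys 0x4EFC4  [3 reads]

Access #1 PA: 0x4EFC4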